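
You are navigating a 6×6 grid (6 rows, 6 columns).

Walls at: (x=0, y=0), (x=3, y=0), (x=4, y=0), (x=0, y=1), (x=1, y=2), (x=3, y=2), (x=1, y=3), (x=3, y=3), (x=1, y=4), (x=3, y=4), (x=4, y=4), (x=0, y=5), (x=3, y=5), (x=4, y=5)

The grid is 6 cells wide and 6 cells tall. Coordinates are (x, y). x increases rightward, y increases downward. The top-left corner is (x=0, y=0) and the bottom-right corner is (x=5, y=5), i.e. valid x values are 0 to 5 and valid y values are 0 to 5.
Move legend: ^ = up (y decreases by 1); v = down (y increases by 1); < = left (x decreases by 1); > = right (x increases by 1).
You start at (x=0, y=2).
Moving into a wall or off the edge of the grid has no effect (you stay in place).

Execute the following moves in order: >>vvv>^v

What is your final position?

Answer: Final position: (x=0, y=4)

Derivation:
Start: (x=0, y=2)
  > (right): blocked, stay at (x=0, y=2)
  > (right): blocked, stay at (x=0, y=2)
  v (down): (x=0, y=2) -> (x=0, y=3)
  v (down): (x=0, y=3) -> (x=0, y=4)
  v (down): blocked, stay at (x=0, y=4)
  > (right): blocked, stay at (x=0, y=4)
  ^ (up): (x=0, y=4) -> (x=0, y=3)
  v (down): (x=0, y=3) -> (x=0, y=4)
Final: (x=0, y=4)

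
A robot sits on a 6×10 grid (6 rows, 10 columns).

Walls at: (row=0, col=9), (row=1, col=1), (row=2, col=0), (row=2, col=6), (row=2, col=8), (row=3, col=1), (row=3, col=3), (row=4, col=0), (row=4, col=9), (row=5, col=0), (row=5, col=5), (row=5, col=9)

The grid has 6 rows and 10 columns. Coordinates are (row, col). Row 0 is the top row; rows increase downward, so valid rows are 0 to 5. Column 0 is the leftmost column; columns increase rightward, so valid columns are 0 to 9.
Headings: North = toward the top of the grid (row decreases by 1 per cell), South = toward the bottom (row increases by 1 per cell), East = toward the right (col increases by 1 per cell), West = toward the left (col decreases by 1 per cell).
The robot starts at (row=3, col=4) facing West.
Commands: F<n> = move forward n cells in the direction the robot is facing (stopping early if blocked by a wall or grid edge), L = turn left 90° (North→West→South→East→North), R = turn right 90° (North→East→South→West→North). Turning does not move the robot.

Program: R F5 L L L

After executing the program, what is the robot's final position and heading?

Start: (row=3, col=4), facing West
  R: turn right, now facing North
  F5: move forward 3/5 (blocked), now at (row=0, col=4)
  L: turn left, now facing West
  L: turn left, now facing South
  L: turn left, now facing East
Final: (row=0, col=4), facing East

Answer: Final position: (row=0, col=4), facing East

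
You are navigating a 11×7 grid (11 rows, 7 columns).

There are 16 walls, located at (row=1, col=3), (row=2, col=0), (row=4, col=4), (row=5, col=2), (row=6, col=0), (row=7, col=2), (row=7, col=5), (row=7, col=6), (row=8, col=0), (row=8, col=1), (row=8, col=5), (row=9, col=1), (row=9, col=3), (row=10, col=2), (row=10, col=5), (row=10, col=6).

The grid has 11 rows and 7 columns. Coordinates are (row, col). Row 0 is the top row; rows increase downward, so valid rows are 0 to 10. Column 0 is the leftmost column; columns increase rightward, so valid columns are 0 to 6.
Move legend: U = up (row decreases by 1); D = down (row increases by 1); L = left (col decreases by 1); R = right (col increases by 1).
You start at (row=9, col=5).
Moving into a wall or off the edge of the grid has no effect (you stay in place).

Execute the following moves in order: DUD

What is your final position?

Start: (row=9, col=5)
  D (down): blocked, stay at (row=9, col=5)
  U (up): blocked, stay at (row=9, col=5)
  D (down): blocked, stay at (row=9, col=5)
Final: (row=9, col=5)

Answer: Final position: (row=9, col=5)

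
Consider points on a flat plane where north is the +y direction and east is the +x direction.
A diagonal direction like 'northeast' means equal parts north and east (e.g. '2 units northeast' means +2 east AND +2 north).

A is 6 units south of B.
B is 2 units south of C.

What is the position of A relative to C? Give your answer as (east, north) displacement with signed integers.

Answer: A is at (east=0, north=-8) relative to C.

Derivation:
Place C at the origin (east=0, north=0).
  B is 2 units south of C: delta (east=+0, north=-2); B at (east=0, north=-2).
  A is 6 units south of B: delta (east=+0, north=-6); A at (east=0, north=-8).
Therefore A relative to C: (east=0, north=-8).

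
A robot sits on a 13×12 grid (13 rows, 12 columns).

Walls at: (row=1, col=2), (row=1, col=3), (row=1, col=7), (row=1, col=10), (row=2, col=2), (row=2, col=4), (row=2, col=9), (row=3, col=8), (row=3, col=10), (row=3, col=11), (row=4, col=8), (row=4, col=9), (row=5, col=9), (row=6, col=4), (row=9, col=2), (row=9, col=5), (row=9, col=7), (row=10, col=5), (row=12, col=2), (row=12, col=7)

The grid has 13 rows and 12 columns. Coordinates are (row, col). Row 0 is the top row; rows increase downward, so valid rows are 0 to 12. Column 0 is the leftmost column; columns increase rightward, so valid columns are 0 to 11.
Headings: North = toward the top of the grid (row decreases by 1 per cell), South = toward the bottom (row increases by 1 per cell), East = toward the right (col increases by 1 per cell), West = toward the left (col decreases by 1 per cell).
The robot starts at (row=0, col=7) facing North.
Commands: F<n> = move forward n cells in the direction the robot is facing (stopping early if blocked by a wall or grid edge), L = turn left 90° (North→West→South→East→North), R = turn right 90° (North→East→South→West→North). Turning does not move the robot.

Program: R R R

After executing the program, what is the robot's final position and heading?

Start: (row=0, col=7), facing North
  R: turn right, now facing East
  R: turn right, now facing South
  R: turn right, now facing West
Final: (row=0, col=7), facing West

Answer: Final position: (row=0, col=7), facing West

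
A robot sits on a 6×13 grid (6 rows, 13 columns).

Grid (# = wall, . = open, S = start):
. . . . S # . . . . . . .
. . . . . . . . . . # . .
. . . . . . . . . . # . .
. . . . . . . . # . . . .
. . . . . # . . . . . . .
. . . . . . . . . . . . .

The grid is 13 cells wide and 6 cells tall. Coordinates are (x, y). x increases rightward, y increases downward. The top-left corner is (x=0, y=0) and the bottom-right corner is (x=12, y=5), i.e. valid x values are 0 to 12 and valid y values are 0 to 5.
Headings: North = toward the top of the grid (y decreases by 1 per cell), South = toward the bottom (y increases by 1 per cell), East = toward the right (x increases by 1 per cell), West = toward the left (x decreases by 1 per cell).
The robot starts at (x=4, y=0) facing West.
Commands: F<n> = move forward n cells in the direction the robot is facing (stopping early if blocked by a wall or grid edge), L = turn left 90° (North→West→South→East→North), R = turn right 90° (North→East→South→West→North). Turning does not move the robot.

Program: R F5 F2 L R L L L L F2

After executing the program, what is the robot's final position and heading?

Answer: Final position: (x=4, y=0), facing North

Derivation:
Start: (x=4, y=0), facing West
  R: turn right, now facing North
  F5: move forward 0/5 (blocked), now at (x=4, y=0)
  F2: move forward 0/2 (blocked), now at (x=4, y=0)
  L: turn left, now facing West
  R: turn right, now facing North
  L: turn left, now facing West
  L: turn left, now facing South
  L: turn left, now facing East
  L: turn left, now facing North
  F2: move forward 0/2 (blocked), now at (x=4, y=0)
Final: (x=4, y=0), facing North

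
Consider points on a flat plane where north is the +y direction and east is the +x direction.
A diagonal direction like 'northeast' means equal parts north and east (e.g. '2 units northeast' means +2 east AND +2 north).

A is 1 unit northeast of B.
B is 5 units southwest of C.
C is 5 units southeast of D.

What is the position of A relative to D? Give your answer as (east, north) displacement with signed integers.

Place D at the origin (east=0, north=0).
  C is 5 units southeast of D: delta (east=+5, north=-5); C at (east=5, north=-5).
  B is 5 units southwest of C: delta (east=-5, north=-5); B at (east=0, north=-10).
  A is 1 unit northeast of B: delta (east=+1, north=+1); A at (east=1, north=-9).
Therefore A relative to D: (east=1, north=-9).

Answer: A is at (east=1, north=-9) relative to D.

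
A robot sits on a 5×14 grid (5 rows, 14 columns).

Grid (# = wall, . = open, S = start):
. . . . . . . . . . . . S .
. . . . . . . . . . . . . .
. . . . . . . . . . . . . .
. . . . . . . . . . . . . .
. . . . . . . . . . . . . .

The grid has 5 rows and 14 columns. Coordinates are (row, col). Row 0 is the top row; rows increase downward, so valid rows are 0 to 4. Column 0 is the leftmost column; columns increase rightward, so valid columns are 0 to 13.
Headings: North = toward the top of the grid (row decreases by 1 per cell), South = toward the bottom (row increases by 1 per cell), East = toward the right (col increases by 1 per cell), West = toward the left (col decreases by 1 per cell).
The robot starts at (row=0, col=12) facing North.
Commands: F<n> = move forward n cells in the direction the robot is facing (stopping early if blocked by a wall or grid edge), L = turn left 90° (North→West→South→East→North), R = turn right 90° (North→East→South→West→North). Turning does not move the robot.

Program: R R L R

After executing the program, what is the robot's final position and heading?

Start: (row=0, col=12), facing North
  R: turn right, now facing East
  R: turn right, now facing South
  L: turn left, now facing East
  R: turn right, now facing South
Final: (row=0, col=12), facing South

Answer: Final position: (row=0, col=12), facing South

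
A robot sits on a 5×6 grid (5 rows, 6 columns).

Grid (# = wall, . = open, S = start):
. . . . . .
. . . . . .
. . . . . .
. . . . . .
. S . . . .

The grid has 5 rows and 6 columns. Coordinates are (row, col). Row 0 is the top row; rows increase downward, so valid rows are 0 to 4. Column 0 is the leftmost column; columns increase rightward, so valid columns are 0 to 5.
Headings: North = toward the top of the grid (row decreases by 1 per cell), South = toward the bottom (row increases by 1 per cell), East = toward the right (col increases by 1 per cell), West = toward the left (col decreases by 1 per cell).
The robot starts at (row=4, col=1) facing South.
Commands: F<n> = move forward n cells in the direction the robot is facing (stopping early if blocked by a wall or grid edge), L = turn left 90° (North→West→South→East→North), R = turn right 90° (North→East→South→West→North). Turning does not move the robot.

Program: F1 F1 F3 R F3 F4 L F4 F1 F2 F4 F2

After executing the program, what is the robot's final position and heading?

Start: (row=4, col=1), facing South
  F1: move forward 0/1 (blocked), now at (row=4, col=1)
  F1: move forward 0/1 (blocked), now at (row=4, col=1)
  F3: move forward 0/3 (blocked), now at (row=4, col=1)
  R: turn right, now facing West
  F3: move forward 1/3 (blocked), now at (row=4, col=0)
  F4: move forward 0/4 (blocked), now at (row=4, col=0)
  L: turn left, now facing South
  F4: move forward 0/4 (blocked), now at (row=4, col=0)
  F1: move forward 0/1 (blocked), now at (row=4, col=0)
  F2: move forward 0/2 (blocked), now at (row=4, col=0)
  F4: move forward 0/4 (blocked), now at (row=4, col=0)
  F2: move forward 0/2 (blocked), now at (row=4, col=0)
Final: (row=4, col=0), facing South

Answer: Final position: (row=4, col=0), facing South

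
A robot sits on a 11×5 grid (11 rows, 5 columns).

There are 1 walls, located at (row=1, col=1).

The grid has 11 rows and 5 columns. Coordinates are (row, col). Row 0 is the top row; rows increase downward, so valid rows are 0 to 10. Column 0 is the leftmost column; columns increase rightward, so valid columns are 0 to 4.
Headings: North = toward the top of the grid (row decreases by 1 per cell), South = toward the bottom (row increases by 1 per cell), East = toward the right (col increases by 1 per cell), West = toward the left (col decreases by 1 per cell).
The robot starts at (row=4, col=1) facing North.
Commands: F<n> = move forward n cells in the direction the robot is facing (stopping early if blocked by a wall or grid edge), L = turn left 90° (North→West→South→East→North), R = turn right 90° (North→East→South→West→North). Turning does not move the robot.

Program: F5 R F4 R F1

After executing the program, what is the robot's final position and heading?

Answer: Final position: (row=3, col=4), facing South

Derivation:
Start: (row=4, col=1), facing North
  F5: move forward 2/5 (blocked), now at (row=2, col=1)
  R: turn right, now facing East
  F4: move forward 3/4 (blocked), now at (row=2, col=4)
  R: turn right, now facing South
  F1: move forward 1, now at (row=3, col=4)
Final: (row=3, col=4), facing South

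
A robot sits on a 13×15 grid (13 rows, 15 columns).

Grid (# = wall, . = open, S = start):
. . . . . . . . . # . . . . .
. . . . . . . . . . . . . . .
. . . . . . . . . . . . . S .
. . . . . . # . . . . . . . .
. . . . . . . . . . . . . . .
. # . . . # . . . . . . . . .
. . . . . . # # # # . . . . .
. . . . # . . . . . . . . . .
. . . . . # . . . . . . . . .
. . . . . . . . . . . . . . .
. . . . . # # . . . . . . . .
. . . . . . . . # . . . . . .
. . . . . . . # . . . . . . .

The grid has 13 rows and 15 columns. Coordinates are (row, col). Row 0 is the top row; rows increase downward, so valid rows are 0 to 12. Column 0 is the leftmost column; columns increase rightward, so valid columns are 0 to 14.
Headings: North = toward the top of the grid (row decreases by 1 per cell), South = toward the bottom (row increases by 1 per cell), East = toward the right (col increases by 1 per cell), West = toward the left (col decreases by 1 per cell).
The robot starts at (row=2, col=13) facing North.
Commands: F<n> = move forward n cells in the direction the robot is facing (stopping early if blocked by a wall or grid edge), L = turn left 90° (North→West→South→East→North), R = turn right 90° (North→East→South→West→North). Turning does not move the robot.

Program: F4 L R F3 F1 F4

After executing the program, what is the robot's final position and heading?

Start: (row=2, col=13), facing North
  F4: move forward 2/4 (blocked), now at (row=0, col=13)
  L: turn left, now facing West
  R: turn right, now facing North
  F3: move forward 0/3 (blocked), now at (row=0, col=13)
  F1: move forward 0/1 (blocked), now at (row=0, col=13)
  F4: move forward 0/4 (blocked), now at (row=0, col=13)
Final: (row=0, col=13), facing North

Answer: Final position: (row=0, col=13), facing North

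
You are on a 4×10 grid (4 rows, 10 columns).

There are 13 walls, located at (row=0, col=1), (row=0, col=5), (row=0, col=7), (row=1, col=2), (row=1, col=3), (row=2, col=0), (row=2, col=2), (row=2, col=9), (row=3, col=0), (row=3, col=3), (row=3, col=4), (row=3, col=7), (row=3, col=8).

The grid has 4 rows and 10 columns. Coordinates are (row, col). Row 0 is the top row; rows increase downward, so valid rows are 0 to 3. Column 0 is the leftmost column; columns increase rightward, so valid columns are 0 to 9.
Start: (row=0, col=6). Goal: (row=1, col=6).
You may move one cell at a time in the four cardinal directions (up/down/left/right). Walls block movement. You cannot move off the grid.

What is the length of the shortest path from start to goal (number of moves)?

Answer: Shortest path length: 1

Derivation:
BFS from (row=0, col=6) until reaching (row=1, col=6):
  Distance 0: (row=0, col=6)
  Distance 1: (row=1, col=6)  <- goal reached here
One shortest path (1 moves): (row=0, col=6) -> (row=1, col=6)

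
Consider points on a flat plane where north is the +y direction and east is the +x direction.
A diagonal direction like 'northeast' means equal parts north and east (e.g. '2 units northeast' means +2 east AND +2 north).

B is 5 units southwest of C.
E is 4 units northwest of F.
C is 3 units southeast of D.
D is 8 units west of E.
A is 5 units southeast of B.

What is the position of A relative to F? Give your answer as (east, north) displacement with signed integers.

Place F at the origin (east=0, north=0).
  E is 4 units northwest of F: delta (east=-4, north=+4); E at (east=-4, north=4).
  D is 8 units west of E: delta (east=-8, north=+0); D at (east=-12, north=4).
  C is 3 units southeast of D: delta (east=+3, north=-3); C at (east=-9, north=1).
  B is 5 units southwest of C: delta (east=-5, north=-5); B at (east=-14, north=-4).
  A is 5 units southeast of B: delta (east=+5, north=-5); A at (east=-9, north=-9).
Therefore A relative to F: (east=-9, north=-9).

Answer: A is at (east=-9, north=-9) relative to F.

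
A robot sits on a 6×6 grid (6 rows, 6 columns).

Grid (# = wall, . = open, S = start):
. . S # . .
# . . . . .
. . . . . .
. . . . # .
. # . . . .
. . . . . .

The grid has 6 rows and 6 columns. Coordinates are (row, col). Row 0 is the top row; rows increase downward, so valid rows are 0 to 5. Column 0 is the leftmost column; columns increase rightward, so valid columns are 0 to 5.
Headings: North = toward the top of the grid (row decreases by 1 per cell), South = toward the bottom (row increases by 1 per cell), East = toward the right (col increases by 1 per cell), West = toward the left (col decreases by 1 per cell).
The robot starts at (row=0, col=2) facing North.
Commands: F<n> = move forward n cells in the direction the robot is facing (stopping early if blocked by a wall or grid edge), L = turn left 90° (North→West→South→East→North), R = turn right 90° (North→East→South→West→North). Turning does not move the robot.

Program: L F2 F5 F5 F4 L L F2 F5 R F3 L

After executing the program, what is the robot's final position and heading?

Answer: Final position: (row=3, col=2), facing East

Derivation:
Start: (row=0, col=2), facing North
  L: turn left, now facing West
  F2: move forward 2, now at (row=0, col=0)
  F5: move forward 0/5 (blocked), now at (row=0, col=0)
  F5: move forward 0/5 (blocked), now at (row=0, col=0)
  F4: move forward 0/4 (blocked), now at (row=0, col=0)
  L: turn left, now facing South
  L: turn left, now facing East
  F2: move forward 2, now at (row=0, col=2)
  F5: move forward 0/5 (blocked), now at (row=0, col=2)
  R: turn right, now facing South
  F3: move forward 3, now at (row=3, col=2)
  L: turn left, now facing East
Final: (row=3, col=2), facing East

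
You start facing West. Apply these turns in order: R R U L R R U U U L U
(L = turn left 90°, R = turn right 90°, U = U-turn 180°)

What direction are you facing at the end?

Start: West
  R (right (90° clockwise)) -> North
  R (right (90° clockwise)) -> East
  U (U-turn (180°)) -> West
  L (left (90° counter-clockwise)) -> South
  R (right (90° clockwise)) -> West
  R (right (90° clockwise)) -> North
  U (U-turn (180°)) -> South
  U (U-turn (180°)) -> North
  U (U-turn (180°)) -> South
  L (left (90° counter-clockwise)) -> East
  U (U-turn (180°)) -> West
Final: West

Answer: Final heading: West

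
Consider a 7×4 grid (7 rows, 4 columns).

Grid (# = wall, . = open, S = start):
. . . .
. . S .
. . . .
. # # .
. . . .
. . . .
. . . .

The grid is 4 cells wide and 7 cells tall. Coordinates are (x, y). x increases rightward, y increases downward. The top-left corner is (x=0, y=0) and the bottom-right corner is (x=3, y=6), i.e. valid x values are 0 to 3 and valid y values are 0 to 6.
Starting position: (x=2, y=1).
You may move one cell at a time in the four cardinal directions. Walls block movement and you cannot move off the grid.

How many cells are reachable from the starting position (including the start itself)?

BFS flood-fill from (x=2, y=1):
  Distance 0: (x=2, y=1)
  Distance 1: (x=2, y=0), (x=1, y=1), (x=3, y=1), (x=2, y=2)
  Distance 2: (x=1, y=0), (x=3, y=0), (x=0, y=1), (x=1, y=2), (x=3, y=2)
  Distance 3: (x=0, y=0), (x=0, y=2), (x=3, y=3)
  Distance 4: (x=0, y=3), (x=3, y=4)
  Distance 5: (x=0, y=4), (x=2, y=4), (x=3, y=5)
  Distance 6: (x=1, y=4), (x=0, y=5), (x=2, y=5), (x=3, y=6)
  Distance 7: (x=1, y=5), (x=0, y=6), (x=2, y=6)
  Distance 8: (x=1, y=6)
Total reachable: 26 (grid has 26 open cells total)

Answer: Reachable cells: 26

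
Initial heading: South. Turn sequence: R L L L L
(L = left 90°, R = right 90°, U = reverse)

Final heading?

Start: South
  R (right (90° clockwise)) -> West
  L (left (90° counter-clockwise)) -> South
  L (left (90° counter-clockwise)) -> East
  L (left (90° counter-clockwise)) -> North
  L (left (90° counter-clockwise)) -> West
Final: West

Answer: Final heading: West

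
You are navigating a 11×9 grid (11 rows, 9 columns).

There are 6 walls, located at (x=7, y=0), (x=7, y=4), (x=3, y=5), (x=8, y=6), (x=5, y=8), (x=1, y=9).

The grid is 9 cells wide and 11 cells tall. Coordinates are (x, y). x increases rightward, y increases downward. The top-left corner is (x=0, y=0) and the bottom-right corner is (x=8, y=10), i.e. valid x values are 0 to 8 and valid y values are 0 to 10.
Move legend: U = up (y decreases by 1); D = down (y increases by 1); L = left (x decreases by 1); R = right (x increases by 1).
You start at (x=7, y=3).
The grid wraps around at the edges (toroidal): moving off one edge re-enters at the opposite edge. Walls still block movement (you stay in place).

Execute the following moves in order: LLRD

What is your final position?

Answer: Final position: (x=6, y=4)

Derivation:
Start: (x=7, y=3)
  L (left): (x=7, y=3) -> (x=6, y=3)
  L (left): (x=6, y=3) -> (x=5, y=3)
  R (right): (x=5, y=3) -> (x=6, y=3)
  D (down): (x=6, y=3) -> (x=6, y=4)
Final: (x=6, y=4)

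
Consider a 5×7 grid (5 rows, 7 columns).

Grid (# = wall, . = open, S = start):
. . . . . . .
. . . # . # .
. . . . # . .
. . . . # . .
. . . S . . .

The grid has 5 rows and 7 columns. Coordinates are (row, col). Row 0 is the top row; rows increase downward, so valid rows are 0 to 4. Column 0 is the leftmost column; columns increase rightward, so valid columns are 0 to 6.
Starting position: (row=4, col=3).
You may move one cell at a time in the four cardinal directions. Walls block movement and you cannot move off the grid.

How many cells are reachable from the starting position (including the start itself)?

BFS flood-fill from (row=4, col=3):
  Distance 0: (row=4, col=3)
  Distance 1: (row=3, col=3), (row=4, col=2), (row=4, col=4)
  Distance 2: (row=2, col=3), (row=3, col=2), (row=4, col=1), (row=4, col=5)
  Distance 3: (row=2, col=2), (row=3, col=1), (row=3, col=5), (row=4, col=0), (row=4, col=6)
  Distance 4: (row=1, col=2), (row=2, col=1), (row=2, col=5), (row=3, col=0), (row=3, col=6)
  Distance 5: (row=0, col=2), (row=1, col=1), (row=2, col=0), (row=2, col=6)
  Distance 6: (row=0, col=1), (row=0, col=3), (row=1, col=0), (row=1, col=6)
  Distance 7: (row=0, col=0), (row=0, col=4), (row=0, col=6)
  Distance 8: (row=0, col=5), (row=1, col=4)
Total reachable: 31 (grid has 31 open cells total)

Answer: Reachable cells: 31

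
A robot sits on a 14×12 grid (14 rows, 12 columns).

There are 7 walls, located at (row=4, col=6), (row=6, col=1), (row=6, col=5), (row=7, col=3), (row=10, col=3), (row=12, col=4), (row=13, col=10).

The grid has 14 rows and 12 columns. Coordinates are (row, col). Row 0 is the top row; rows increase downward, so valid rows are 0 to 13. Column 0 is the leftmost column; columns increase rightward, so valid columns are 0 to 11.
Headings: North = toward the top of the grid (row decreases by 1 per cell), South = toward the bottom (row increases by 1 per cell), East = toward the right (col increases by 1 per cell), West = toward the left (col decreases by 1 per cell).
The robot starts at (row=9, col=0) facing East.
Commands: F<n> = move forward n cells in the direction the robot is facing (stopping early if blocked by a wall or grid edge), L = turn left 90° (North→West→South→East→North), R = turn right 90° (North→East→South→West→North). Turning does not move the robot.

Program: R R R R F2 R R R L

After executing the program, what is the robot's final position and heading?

Start: (row=9, col=0), facing East
  R: turn right, now facing South
  R: turn right, now facing West
  R: turn right, now facing North
  R: turn right, now facing East
  F2: move forward 2, now at (row=9, col=2)
  R: turn right, now facing South
  R: turn right, now facing West
  R: turn right, now facing North
  L: turn left, now facing West
Final: (row=9, col=2), facing West

Answer: Final position: (row=9, col=2), facing West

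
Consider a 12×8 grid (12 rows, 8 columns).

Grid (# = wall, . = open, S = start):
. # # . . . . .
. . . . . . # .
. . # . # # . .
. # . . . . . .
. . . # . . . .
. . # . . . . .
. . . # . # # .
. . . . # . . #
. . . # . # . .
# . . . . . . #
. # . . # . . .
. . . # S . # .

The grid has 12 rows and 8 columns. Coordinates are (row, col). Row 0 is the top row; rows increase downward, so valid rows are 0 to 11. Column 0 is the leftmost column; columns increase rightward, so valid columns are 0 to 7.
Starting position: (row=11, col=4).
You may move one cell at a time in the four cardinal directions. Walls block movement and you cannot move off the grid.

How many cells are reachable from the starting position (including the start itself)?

BFS flood-fill from (row=11, col=4):
  Distance 0: (row=11, col=4)
  Distance 1: (row=11, col=5)
  Distance 2: (row=10, col=5)
  Distance 3: (row=9, col=5), (row=10, col=6)
  Distance 4: (row=9, col=4), (row=9, col=6), (row=10, col=7)
  Distance 5: (row=8, col=4), (row=8, col=6), (row=9, col=3), (row=11, col=7)
  Distance 6: (row=7, col=6), (row=8, col=7), (row=9, col=2), (row=10, col=3)
  Distance 7: (row=7, col=5), (row=8, col=2), (row=9, col=1), (row=10, col=2)
  Distance 8: (row=7, col=2), (row=8, col=1), (row=11, col=2)
  Distance 9: (row=6, col=2), (row=7, col=1), (row=7, col=3), (row=8, col=0), (row=11, col=1)
  Distance 10: (row=6, col=1), (row=7, col=0), (row=11, col=0)
  Distance 11: (row=5, col=1), (row=6, col=0), (row=10, col=0)
  Distance 12: (row=4, col=1), (row=5, col=0)
  Distance 13: (row=4, col=0), (row=4, col=2)
  Distance 14: (row=3, col=0), (row=3, col=2)
  Distance 15: (row=2, col=0), (row=3, col=3)
  Distance 16: (row=1, col=0), (row=2, col=1), (row=2, col=3), (row=3, col=4)
  Distance 17: (row=0, col=0), (row=1, col=1), (row=1, col=3), (row=3, col=5), (row=4, col=4)
  Distance 18: (row=0, col=3), (row=1, col=2), (row=1, col=4), (row=3, col=6), (row=4, col=5), (row=5, col=4)
  Distance 19: (row=0, col=4), (row=1, col=5), (row=2, col=6), (row=3, col=7), (row=4, col=6), (row=5, col=3), (row=5, col=5), (row=6, col=4)
  Distance 20: (row=0, col=5), (row=2, col=7), (row=4, col=7), (row=5, col=6)
  Distance 21: (row=0, col=6), (row=1, col=7), (row=5, col=7)
  Distance 22: (row=0, col=7), (row=6, col=7)
Total reachable: 74 (grid has 74 open cells total)

Answer: Reachable cells: 74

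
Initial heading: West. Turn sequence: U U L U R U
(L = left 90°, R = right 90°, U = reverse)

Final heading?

Start: West
  U (U-turn (180°)) -> East
  U (U-turn (180°)) -> West
  L (left (90° counter-clockwise)) -> South
  U (U-turn (180°)) -> North
  R (right (90° clockwise)) -> East
  U (U-turn (180°)) -> West
Final: West

Answer: Final heading: West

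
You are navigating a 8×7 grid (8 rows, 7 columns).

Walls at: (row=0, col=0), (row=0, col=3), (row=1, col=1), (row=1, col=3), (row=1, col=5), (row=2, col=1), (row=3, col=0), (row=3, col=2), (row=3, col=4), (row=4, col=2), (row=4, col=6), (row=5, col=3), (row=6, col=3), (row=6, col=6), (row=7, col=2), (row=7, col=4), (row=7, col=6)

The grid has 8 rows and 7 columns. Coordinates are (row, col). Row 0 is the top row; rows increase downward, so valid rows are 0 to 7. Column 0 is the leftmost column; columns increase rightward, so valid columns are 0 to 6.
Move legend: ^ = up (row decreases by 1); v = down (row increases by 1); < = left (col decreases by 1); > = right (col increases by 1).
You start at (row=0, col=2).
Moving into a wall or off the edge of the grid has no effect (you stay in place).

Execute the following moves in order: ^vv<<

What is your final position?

Start: (row=0, col=2)
  ^ (up): blocked, stay at (row=0, col=2)
  v (down): (row=0, col=2) -> (row=1, col=2)
  v (down): (row=1, col=2) -> (row=2, col=2)
  < (left): blocked, stay at (row=2, col=2)
  < (left): blocked, stay at (row=2, col=2)
Final: (row=2, col=2)

Answer: Final position: (row=2, col=2)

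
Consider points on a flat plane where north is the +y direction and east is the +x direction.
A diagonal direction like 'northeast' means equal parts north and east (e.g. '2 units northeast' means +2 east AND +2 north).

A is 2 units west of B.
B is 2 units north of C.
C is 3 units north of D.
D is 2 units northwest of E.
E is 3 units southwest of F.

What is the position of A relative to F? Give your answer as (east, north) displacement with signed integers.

Place F at the origin (east=0, north=0).
  E is 3 units southwest of F: delta (east=-3, north=-3); E at (east=-3, north=-3).
  D is 2 units northwest of E: delta (east=-2, north=+2); D at (east=-5, north=-1).
  C is 3 units north of D: delta (east=+0, north=+3); C at (east=-5, north=2).
  B is 2 units north of C: delta (east=+0, north=+2); B at (east=-5, north=4).
  A is 2 units west of B: delta (east=-2, north=+0); A at (east=-7, north=4).
Therefore A relative to F: (east=-7, north=4).

Answer: A is at (east=-7, north=4) relative to F.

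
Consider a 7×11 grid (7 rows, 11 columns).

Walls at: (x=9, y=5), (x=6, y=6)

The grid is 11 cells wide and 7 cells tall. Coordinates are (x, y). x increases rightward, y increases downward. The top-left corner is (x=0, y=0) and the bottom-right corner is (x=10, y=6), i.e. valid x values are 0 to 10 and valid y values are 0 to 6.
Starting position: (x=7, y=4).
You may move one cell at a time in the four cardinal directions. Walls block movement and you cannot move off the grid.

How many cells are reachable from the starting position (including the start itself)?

BFS flood-fill from (x=7, y=4):
  Distance 0: (x=7, y=4)
  Distance 1: (x=7, y=3), (x=6, y=4), (x=8, y=4), (x=7, y=5)
  Distance 2: (x=7, y=2), (x=6, y=3), (x=8, y=3), (x=5, y=4), (x=9, y=4), (x=6, y=5), (x=8, y=5), (x=7, y=6)
  Distance 3: (x=7, y=1), (x=6, y=2), (x=8, y=2), (x=5, y=3), (x=9, y=3), (x=4, y=4), (x=10, y=4), (x=5, y=5), (x=8, y=6)
  Distance 4: (x=7, y=0), (x=6, y=1), (x=8, y=1), (x=5, y=2), (x=9, y=2), (x=4, y=3), (x=10, y=3), (x=3, y=4), (x=4, y=5), (x=10, y=5), (x=5, y=6), (x=9, y=6)
  Distance 5: (x=6, y=0), (x=8, y=0), (x=5, y=1), (x=9, y=1), (x=4, y=2), (x=10, y=2), (x=3, y=3), (x=2, y=4), (x=3, y=5), (x=4, y=6), (x=10, y=6)
  Distance 6: (x=5, y=0), (x=9, y=0), (x=4, y=1), (x=10, y=1), (x=3, y=2), (x=2, y=3), (x=1, y=4), (x=2, y=5), (x=3, y=6)
  Distance 7: (x=4, y=0), (x=10, y=0), (x=3, y=1), (x=2, y=2), (x=1, y=3), (x=0, y=4), (x=1, y=5), (x=2, y=6)
  Distance 8: (x=3, y=0), (x=2, y=1), (x=1, y=2), (x=0, y=3), (x=0, y=5), (x=1, y=6)
  Distance 9: (x=2, y=0), (x=1, y=1), (x=0, y=2), (x=0, y=6)
  Distance 10: (x=1, y=0), (x=0, y=1)
  Distance 11: (x=0, y=0)
Total reachable: 75 (grid has 75 open cells total)

Answer: Reachable cells: 75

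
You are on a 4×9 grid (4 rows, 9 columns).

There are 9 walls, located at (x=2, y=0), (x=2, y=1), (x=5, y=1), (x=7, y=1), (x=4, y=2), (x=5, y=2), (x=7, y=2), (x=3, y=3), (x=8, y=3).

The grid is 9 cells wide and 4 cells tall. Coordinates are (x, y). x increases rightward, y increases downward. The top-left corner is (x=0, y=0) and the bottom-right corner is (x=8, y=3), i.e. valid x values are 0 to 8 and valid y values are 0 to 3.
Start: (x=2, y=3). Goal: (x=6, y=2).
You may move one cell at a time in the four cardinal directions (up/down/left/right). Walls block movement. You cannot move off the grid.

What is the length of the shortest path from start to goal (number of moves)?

Answer: Shortest path length: 9

Derivation:
BFS from (x=2, y=3) until reaching (x=6, y=2):
  Distance 0: (x=2, y=3)
  Distance 1: (x=2, y=2), (x=1, y=3)
  Distance 2: (x=1, y=2), (x=3, y=2), (x=0, y=3)
  Distance 3: (x=1, y=1), (x=3, y=1), (x=0, y=2)
  Distance 4: (x=1, y=0), (x=3, y=0), (x=0, y=1), (x=4, y=1)
  Distance 5: (x=0, y=0), (x=4, y=0)
  Distance 6: (x=5, y=0)
  Distance 7: (x=6, y=0)
  Distance 8: (x=7, y=0), (x=6, y=1)
  Distance 9: (x=8, y=0), (x=6, y=2)  <- goal reached here
One shortest path (9 moves): (x=2, y=3) -> (x=2, y=2) -> (x=3, y=2) -> (x=3, y=1) -> (x=4, y=1) -> (x=4, y=0) -> (x=5, y=0) -> (x=6, y=0) -> (x=6, y=1) -> (x=6, y=2)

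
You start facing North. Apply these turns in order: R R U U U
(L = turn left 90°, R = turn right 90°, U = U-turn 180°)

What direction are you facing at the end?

Start: North
  R (right (90° clockwise)) -> East
  R (right (90° clockwise)) -> South
  U (U-turn (180°)) -> North
  U (U-turn (180°)) -> South
  U (U-turn (180°)) -> North
Final: North

Answer: Final heading: North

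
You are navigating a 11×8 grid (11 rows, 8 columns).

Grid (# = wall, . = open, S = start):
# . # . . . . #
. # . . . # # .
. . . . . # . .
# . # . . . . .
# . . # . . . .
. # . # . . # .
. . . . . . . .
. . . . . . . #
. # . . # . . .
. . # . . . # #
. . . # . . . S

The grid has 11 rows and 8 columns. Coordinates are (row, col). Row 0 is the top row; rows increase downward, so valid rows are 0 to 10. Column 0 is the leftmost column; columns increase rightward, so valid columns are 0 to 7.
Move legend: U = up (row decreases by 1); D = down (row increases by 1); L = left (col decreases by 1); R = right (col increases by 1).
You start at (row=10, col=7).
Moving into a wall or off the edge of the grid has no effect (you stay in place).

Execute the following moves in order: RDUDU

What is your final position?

Start: (row=10, col=7)
  R (right): blocked, stay at (row=10, col=7)
  D (down): blocked, stay at (row=10, col=7)
  U (up): blocked, stay at (row=10, col=7)
  D (down): blocked, stay at (row=10, col=7)
  U (up): blocked, stay at (row=10, col=7)
Final: (row=10, col=7)

Answer: Final position: (row=10, col=7)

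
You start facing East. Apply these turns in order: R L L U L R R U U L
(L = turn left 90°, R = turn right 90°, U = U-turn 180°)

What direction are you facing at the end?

Start: East
  R (right (90° clockwise)) -> South
  L (left (90° counter-clockwise)) -> East
  L (left (90° counter-clockwise)) -> North
  U (U-turn (180°)) -> South
  L (left (90° counter-clockwise)) -> East
  R (right (90° clockwise)) -> South
  R (right (90° clockwise)) -> West
  U (U-turn (180°)) -> East
  U (U-turn (180°)) -> West
  L (left (90° counter-clockwise)) -> South
Final: South

Answer: Final heading: South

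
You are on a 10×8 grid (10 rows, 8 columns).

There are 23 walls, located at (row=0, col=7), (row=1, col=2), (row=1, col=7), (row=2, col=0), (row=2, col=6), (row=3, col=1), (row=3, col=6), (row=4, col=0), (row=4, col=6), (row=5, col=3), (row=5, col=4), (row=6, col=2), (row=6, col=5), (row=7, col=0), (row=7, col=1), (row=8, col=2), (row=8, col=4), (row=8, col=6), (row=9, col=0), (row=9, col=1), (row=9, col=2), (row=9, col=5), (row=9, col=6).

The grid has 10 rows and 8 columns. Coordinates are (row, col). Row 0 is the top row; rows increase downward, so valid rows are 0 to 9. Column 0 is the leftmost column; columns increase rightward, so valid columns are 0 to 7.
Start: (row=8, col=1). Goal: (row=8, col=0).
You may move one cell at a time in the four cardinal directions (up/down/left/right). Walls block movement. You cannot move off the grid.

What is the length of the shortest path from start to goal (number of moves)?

Answer: Shortest path length: 1

Derivation:
BFS from (row=8, col=1) until reaching (row=8, col=0):
  Distance 0: (row=8, col=1)
  Distance 1: (row=8, col=0)  <- goal reached here
One shortest path (1 moves): (row=8, col=1) -> (row=8, col=0)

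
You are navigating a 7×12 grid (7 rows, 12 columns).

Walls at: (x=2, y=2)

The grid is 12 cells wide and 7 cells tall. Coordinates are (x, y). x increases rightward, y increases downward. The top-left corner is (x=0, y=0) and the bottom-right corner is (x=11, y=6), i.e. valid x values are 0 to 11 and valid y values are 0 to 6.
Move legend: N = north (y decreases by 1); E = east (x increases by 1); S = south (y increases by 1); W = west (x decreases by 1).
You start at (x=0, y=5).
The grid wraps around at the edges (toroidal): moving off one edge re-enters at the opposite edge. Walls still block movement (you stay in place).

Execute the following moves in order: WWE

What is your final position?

Start: (x=0, y=5)
  W (west): (x=0, y=5) -> (x=11, y=5)
  W (west): (x=11, y=5) -> (x=10, y=5)
  E (east): (x=10, y=5) -> (x=11, y=5)
Final: (x=11, y=5)

Answer: Final position: (x=11, y=5)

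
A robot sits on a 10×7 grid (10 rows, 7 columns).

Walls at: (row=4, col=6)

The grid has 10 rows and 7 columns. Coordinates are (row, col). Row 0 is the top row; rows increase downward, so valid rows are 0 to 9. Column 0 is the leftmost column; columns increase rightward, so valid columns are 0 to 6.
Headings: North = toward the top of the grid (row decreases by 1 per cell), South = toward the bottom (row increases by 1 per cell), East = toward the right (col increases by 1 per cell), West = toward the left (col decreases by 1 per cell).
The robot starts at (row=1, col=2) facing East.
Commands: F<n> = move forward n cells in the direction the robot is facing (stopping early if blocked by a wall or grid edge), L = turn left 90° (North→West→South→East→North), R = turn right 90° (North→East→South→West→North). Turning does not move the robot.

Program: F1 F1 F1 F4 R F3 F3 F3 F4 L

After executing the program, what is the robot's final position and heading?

Start: (row=1, col=2), facing East
  F1: move forward 1, now at (row=1, col=3)
  F1: move forward 1, now at (row=1, col=4)
  F1: move forward 1, now at (row=1, col=5)
  F4: move forward 1/4 (blocked), now at (row=1, col=6)
  R: turn right, now facing South
  F3: move forward 2/3 (blocked), now at (row=3, col=6)
  F3: move forward 0/3 (blocked), now at (row=3, col=6)
  F3: move forward 0/3 (blocked), now at (row=3, col=6)
  F4: move forward 0/4 (blocked), now at (row=3, col=6)
  L: turn left, now facing East
Final: (row=3, col=6), facing East

Answer: Final position: (row=3, col=6), facing East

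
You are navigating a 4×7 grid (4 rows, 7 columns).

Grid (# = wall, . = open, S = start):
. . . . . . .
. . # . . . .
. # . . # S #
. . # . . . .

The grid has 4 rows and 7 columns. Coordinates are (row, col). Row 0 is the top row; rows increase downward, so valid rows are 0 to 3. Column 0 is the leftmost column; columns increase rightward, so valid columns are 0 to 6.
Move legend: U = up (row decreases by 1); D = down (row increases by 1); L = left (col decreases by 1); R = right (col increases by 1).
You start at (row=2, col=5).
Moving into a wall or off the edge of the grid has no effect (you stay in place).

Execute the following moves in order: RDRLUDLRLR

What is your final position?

Start: (row=2, col=5)
  R (right): blocked, stay at (row=2, col=5)
  D (down): (row=2, col=5) -> (row=3, col=5)
  R (right): (row=3, col=5) -> (row=3, col=6)
  L (left): (row=3, col=6) -> (row=3, col=5)
  U (up): (row=3, col=5) -> (row=2, col=5)
  D (down): (row=2, col=5) -> (row=3, col=5)
  L (left): (row=3, col=5) -> (row=3, col=4)
  R (right): (row=3, col=4) -> (row=3, col=5)
  L (left): (row=3, col=5) -> (row=3, col=4)
  R (right): (row=3, col=4) -> (row=3, col=5)
Final: (row=3, col=5)

Answer: Final position: (row=3, col=5)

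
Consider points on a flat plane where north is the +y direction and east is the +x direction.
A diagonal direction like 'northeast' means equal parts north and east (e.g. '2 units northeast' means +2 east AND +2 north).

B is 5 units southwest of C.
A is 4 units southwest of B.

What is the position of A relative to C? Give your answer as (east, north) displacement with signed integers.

Place C at the origin (east=0, north=0).
  B is 5 units southwest of C: delta (east=-5, north=-5); B at (east=-5, north=-5).
  A is 4 units southwest of B: delta (east=-4, north=-4); A at (east=-9, north=-9).
Therefore A relative to C: (east=-9, north=-9).

Answer: A is at (east=-9, north=-9) relative to C.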